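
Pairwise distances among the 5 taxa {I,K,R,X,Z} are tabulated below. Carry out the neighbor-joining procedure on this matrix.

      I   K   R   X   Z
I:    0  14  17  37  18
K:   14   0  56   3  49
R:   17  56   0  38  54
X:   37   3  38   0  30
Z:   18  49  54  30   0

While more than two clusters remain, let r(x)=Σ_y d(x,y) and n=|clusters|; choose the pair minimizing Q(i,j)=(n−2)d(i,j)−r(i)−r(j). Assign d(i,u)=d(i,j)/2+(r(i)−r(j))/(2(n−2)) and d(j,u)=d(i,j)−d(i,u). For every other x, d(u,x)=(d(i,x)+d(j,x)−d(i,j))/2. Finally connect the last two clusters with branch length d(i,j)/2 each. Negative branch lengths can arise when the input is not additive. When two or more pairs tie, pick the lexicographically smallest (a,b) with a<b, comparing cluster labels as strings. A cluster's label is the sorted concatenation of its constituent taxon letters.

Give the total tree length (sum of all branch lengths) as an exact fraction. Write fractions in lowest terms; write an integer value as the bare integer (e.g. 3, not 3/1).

527/8

iteration 1: select K,X (d=3, Q=-221); attach at lengths (23/6, -5/6); label the merged cluster KX
  updated: d(I,KX)=24, d(KX,R)=91/2, d(KX,Z)=38
iteration 2: select I,R (d=17, Q=-283/2); attach at lengths (-47/8, 183/8); label the merged cluster IR
  updated: d(IR,KX)=105/4, d(IR,Z)=55/2
iteration 3: select IR,KX (d=105/4, Q=-367/4); attach at lengths (63/8, 147/8); label the merged cluster IKRX
  updated: d(IKRX,Z)=157/8
iteration 4: select IKRX,Z (d=157/8); attach at lengths (157/16, 157/16); label the merged cluster IKRXZ
final tree: (((I:-47/8,R:183/8):63/8,(K:23/6,X:-5/6):147/8):157/16,Z:157/16)
total length: 527/8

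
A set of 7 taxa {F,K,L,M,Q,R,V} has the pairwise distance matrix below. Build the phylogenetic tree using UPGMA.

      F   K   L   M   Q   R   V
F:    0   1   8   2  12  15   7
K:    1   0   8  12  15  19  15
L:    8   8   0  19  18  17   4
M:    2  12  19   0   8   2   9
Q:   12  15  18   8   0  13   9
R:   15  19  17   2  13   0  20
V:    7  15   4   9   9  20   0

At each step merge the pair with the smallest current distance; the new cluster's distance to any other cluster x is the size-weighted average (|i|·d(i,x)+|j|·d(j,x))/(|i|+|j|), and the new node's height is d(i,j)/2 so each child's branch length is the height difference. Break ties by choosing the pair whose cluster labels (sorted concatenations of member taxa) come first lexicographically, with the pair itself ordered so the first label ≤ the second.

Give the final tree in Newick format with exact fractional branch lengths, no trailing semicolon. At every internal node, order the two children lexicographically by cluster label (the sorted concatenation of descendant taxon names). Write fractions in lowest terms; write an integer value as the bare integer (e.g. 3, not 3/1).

iteration 1: select F,K (d=1); attach at lengths (1/2, 1/2); label the merged cluster FK
  updated: d(FK,L)=8, d(FK,M)=7, d(FK,Q)=27/2, d(FK,R)=17, d(FK,V)=11
iteration 2: select M,R (d=2); attach at lengths (1, 1); label the merged cluster MR
  updated: d(FK,MR)=12, d(L,MR)=18, d(MR,Q)=21/2, d(MR,V)=29/2
iteration 3: select L,V (d=4); attach at lengths (2, 2); label the merged cluster LV
  updated: d(FK,LV)=19/2, d(LV,MR)=65/4, d(LV,Q)=27/2
iteration 4: select FK,LV (d=19/2); attach at lengths (17/4, 11/4); label the merged cluster FKLV
  updated: d(FKLV,MR)=113/8, d(FKLV,Q)=27/2
iteration 5: select MR,Q (d=21/2); attach at lengths (17/4, 21/4); label the merged cluster MQR
  updated: d(FKLV,MQR)=167/12
iteration 6: select FKLV,MQR (d=167/12); attach at lengths (53/24, 41/24); label the merged cluster FKLMQRV
final tree: (((F:1/2,K:1/2):17/4,(L:2,V:2):11/4):53/24,((M:1,R:1):17/4,Q:21/4):41/24)
total length: 329/12

(((F:1/2,K:1/2):17/4,(L:2,V:2):11/4):53/24,((M:1,R:1):17/4,Q:21/4):41/24)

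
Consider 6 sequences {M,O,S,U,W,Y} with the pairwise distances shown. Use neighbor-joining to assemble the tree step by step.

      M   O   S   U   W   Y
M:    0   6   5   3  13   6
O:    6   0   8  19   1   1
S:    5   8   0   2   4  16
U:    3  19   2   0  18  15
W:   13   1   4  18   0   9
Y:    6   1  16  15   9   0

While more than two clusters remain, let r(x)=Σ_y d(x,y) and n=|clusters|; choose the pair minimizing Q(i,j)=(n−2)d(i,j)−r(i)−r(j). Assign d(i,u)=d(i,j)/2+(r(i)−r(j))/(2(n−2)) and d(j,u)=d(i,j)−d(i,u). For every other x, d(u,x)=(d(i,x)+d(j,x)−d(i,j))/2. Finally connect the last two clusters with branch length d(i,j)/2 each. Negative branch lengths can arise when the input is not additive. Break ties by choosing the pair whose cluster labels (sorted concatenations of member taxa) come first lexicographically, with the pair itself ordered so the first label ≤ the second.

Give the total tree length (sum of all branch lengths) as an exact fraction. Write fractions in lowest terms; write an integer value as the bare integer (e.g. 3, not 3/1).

269/16

1. join S+U (d=2, Q=-84) ⇒ SU; edges |S|=-7/4, |U|=15/4
  updated: d(M,SU)=3, d(O,SU)=25/2, d(SU,W)=10, d(SU,Y)=29/2
2. join M+SU (d=3, Q=-59) ⇒ MSU; edges |M|=-1/2, |SU|=7/2
  updated: d(MSU,O)=31/4, d(MSU,W)=10, d(MSU,Y)=35/4
3. join MSU+Y (d=35/4, Q=-111/4) ⇒ MSUY; edges |MSU|=101/16, |Y|=39/16
  updated: d(MSUY,O)=0, d(MSUY,W)=41/8
4. join MSUY+O (d=0, Q=-49/8) ⇒ MOSUY; edges |MSUY|=33/16, |O|=-33/16
  updated: d(MOSUY,W)=49/16
5. join MOSUY+W (d=49/16) ⇒ MOSUWY; edges |MOSUY|=49/32, |W|=49/32
final tree: ((((M:-1/2,(S:-7/4,U:15/4):7/2):101/16,Y:39/16):33/16,O:-33/16):49/32,W:49/32)
total length: 269/16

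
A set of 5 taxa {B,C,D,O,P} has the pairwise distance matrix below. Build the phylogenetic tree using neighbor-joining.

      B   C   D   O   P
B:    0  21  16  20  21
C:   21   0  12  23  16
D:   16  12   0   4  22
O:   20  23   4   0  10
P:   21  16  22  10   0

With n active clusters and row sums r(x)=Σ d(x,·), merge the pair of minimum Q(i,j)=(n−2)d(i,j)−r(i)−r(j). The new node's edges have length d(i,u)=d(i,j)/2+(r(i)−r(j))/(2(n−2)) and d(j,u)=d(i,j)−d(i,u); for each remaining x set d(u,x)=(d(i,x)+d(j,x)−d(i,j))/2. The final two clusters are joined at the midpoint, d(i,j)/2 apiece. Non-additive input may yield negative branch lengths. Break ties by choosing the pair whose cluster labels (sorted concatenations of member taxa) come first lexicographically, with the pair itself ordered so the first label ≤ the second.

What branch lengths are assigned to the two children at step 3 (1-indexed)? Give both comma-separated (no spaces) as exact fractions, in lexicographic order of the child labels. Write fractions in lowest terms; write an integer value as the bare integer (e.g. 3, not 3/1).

15/8,67/8

step 1: merge (D,O) at d=4, Q=-99; branch lengths D→3/2, O→5/2; new cluster DO
  updated: d(B,DO)=16, d(C,DO)=31/2, d(DO,P)=14
step 2: merge (B,DO) at d=16, Q=-143/2; branch lengths B→89/8, DO→39/8; new cluster BDO
  updated: d(BDO,C)=41/4, d(BDO,P)=19/2
step 3: merge (BDO,C) at d=41/4, Q=-143/4; branch lengths BDO→15/8, C→67/8; new cluster BCDO
  updated: d(BCDO,P)=61/8
step 4: merge (BCDO,P) at d=61/8; branch lengths BCDO→61/16, P→61/16; new cluster BCDOP
final tree: (((B:89/8,(D:3/2,O:5/2):39/8):15/8,C:67/8):61/16,P:61/16)
total length: 303/8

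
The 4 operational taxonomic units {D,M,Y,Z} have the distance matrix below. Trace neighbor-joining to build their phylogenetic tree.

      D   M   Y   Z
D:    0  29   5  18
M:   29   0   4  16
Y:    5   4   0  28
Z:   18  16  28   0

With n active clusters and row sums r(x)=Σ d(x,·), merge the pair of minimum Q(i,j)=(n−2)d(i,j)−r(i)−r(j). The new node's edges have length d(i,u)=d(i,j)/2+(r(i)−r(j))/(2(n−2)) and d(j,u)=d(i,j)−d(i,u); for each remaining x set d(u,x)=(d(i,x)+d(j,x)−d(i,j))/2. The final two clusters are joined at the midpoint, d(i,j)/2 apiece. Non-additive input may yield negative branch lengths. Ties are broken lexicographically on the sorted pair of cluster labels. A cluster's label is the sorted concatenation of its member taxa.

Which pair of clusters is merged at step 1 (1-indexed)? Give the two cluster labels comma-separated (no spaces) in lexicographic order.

D,Y

1. join D+Y (d=5, Q=-79) ⇒ DY; edges |D|=25/4, |Y|=-5/4
  updated: d(DY,M)=14, d(DY,Z)=41/2
2. join DY+M (d=14, Q=-101/2) ⇒ DMY; edges |DY|=37/4, |M|=19/4
  updated: d(DMY,Z)=45/4
3. join DMY+Z (d=45/4) ⇒ DMYZ; edges |DMY|=45/8, |Z|=45/8
final tree: (((D:25/4,Y:-5/4):37/4,M:19/4):45/8,Z:45/8)
total length: 121/4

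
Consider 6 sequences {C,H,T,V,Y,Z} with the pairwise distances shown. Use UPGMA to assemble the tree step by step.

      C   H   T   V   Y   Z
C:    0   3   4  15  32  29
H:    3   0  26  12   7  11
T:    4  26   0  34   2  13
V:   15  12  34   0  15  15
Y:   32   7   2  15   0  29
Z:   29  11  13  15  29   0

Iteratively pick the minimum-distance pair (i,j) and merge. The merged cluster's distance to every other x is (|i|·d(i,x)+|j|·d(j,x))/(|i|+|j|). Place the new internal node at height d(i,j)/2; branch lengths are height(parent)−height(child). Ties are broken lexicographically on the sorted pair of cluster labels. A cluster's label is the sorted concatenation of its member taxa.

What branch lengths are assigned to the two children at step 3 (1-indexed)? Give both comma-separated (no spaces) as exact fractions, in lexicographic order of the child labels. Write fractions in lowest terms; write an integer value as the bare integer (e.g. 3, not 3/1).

21/4,27/4

1. join T+Y (d=2) ⇒ TY; edges |T|=1, |Y|=1
  updated: d(C,TY)=18, d(H,TY)=33/2, d(TY,V)=49/2, d(TY,Z)=21
2. join C+H (d=3) ⇒ CH; edges |C|=3/2, |H|=3/2
  updated: d(CH,TY)=69/4, d(CH,V)=27/2, d(CH,Z)=20
3. join CH+V (d=27/2) ⇒ CHV; edges |CH|=21/4, |V|=27/4
  updated: d(CHV,TY)=59/3, d(CHV,Z)=55/3
4. join CHV+Z (d=55/3) ⇒ CHVZ; edges |CHV|=29/12, |Z|=55/6
  updated: d(CHVZ,TY)=20
5. join CHVZ+TY (d=20) ⇒ CHTVYZ; edges |CHVZ|=5/6, |TY|=9
final tree: ((((C:3/2,H:3/2):21/4,V:27/4):29/12,Z:55/6):5/6,(T:1,Y:1):9)
total length: 461/12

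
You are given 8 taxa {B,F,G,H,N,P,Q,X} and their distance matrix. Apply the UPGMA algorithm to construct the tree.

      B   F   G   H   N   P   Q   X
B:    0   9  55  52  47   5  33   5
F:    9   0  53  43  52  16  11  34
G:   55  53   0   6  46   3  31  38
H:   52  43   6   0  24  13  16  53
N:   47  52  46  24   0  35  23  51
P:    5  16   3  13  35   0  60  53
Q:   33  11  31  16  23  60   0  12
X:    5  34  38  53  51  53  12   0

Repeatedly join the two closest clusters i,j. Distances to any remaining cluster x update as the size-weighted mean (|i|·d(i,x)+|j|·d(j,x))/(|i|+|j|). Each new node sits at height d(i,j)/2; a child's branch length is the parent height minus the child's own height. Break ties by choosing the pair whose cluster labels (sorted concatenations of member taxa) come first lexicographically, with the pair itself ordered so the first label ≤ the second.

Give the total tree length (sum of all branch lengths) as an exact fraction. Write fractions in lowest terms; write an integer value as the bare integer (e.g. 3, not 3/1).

iteration 1: select G,P (d=3); attach at lengths (3/2, 3/2); label the merged cluster GP
  updated: d(B,GP)=30, d(F,GP)=69/2, d(GP,H)=19/2, d(GP,N)=81/2, d(GP,Q)=91/2, d(GP,X)=91/2
iteration 2: select B,X (d=5); attach at lengths (5/2, 5/2); label the merged cluster BX
  updated: d(BX,F)=43/2, d(BX,GP)=151/4, d(BX,H)=105/2, d(BX,N)=49, d(BX,Q)=45/2
iteration 3: select GP,H (d=19/2); attach at lengths (13/4, 19/4); label the merged cluster GHP
  updated: d(BX,GHP)=128/3, d(F,GHP)=112/3, d(GHP,N)=35, d(GHP,Q)=107/3
iteration 4: select F,Q (d=11); attach at lengths (11/2, 11/2); label the merged cluster FQ
  updated: d(BX,FQ)=22, d(FQ,GHP)=73/2, d(FQ,N)=75/2
iteration 5: select BX,FQ (d=22); attach at lengths (17/2, 11/2); label the merged cluster BFQX
  updated: d(BFQX,GHP)=475/12, d(BFQX,N)=173/4
iteration 6: select GHP,N (d=35); attach at lengths (51/4, 35/2); label the merged cluster GHNP
  updated: d(BFQX,GHNP)=81/2
iteration 7: select BFQX,GHNP (d=81/2); attach at lengths (37/4, 11/4); label the merged cluster BFGHNPQX
final tree: (((B:5/2,X:5/2):17/2,(F:11/2,Q:11/2):11/2):37/4,(((G:3/2,P:3/2):13/4,H:19/4):51/4,N:35/2):11/4)
total length: 333/4

333/4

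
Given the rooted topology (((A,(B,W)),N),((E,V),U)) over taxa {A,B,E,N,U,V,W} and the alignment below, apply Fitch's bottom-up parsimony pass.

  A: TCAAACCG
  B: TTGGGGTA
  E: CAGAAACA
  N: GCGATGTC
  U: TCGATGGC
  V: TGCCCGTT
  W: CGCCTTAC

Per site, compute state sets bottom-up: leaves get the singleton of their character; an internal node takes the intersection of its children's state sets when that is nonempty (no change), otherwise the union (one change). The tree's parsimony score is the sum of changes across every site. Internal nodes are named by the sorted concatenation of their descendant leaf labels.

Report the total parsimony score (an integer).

BW@0: {T} ∪ {C} = {C,T} (union, +1)
ABW@0: {T} ∩ {C,T} = {T} (intersection, +0)
ABNW@0: {T} ∪ {G} = {G,T} (union, +1)
EV@0: {C} ∪ {T} = {C,T} (union, +1)
EUV@0: {C,T} ∩ {T} = {T} (intersection, +0)
ABENUVW@0: {G,T} ∩ {T} = {T} (intersection, +0)
BW@1: {T} ∪ {G} = {G,T} (union, +1)
ABW@1: {C} ∪ {G,T} = {C,G,T} (union, +1)
ABNW@1: {C,G,T} ∩ {C} = {C} (intersection, +0)
EV@1: {A} ∪ {G} = {A,G} (union, +1)
EUV@1: {A,G} ∪ {C} = {A,C,G} (union, +1)
ABENUVW@1: {C} ∩ {A,C,G} = {C} (intersection, +0)
BW@2: {G} ∪ {C} = {C,G} (union, +1)
ABW@2: {A} ∪ {C,G} = {A,C,G} (union, +1)
ABNW@2: {A,C,G} ∩ {G} = {G} (intersection, +0)
EV@2: {G} ∪ {C} = {C,G} (union, +1)
EUV@2: {C,G} ∩ {G} = {G} (intersection, +0)
ABENUVW@2: {G} ∩ {G} = {G} (intersection, +0)
BW@3: {G} ∪ {C} = {C,G} (union, +1)
ABW@3: {A} ∪ {C,G} = {A,C,G} (union, +1)
ABNW@3: {A,C,G} ∩ {A} = {A} (intersection, +0)
EV@3: {A} ∪ {C} = {A,C} (union, +1)
EUV@3: {A,C} ∩ {A} = {A} (intersection, +0)
ABENUVW@3: {A} ∩ {A} = {A} (intersection, +0)
BW@4: {G} ∪ {T} = {G,T} (union, +1)
ABW@4: {A} ∪ {G,T} = {A,G,T} (union, +1)
ABNW@4: {A,G,T} ∩ {T} = {T} (intersection, +0)
EV@4: {A} ∪ {C} = {A,C} (union, +1)
EUV@4: {A,C} ∪ {T} = {A,C,T} (union, +1)
ABENUVW@4: {T} ∩ {A,C,T} = {T} (intersection, +0)
BW@5: {G} ∪ {T} = {G,T} (union, +1)
ABW@5: {C} ∪ {G,T} = {C,G,T} (union, +1)
ABNW@5: {C,G,T} ∩ {G} = {G} (intersection, +0)
EV@5: {A} ∪ {G} = {A,G} (union, +1)
EUV@5: {A,G} ∩ {G} = {G} (intersection, +0)
ABENUVW@5: {G} ∩ {G} = {G} (intersection, +0)
BW@6: {T} ∪ {A} = {A,T} (union, +1)
ABW@6: {C} ∪ {A,T} = {A,C,T} (union, +1)
ABNW@6: {A,C,T} ∩ {T} = {T} (intersection, +0)
EV@6: {C} ∪ {T} = {C,T} (union, +1)
EUV@6: {C,T} ∪ {G} = {C,G,T} (union, +1)
ABENUVW@6: {T} ∩ {C,G,T} = {T} (intersection, +0)
BW@7: {A} ∪ {C} = {A,C} (union, +1)
ABW@7: {G} ∪ {A,C} = {A,C,G} (union, +1)
ABNW@7: {A,C,G} ∩ {C} = {C} (intersection, +0)
EV@7: {A} ∪ {T} = {A,T} (union, +1)
EUV@7: {A,T} ∪ {C} = {A,C,T} (union, +1)
ABENUVW@7: {C} ∩ {A,C,T} = {C} (intersection, +0)
per-site changes: [3, 4, 3, 3, 4, 3, 4, 4]; total = 28

28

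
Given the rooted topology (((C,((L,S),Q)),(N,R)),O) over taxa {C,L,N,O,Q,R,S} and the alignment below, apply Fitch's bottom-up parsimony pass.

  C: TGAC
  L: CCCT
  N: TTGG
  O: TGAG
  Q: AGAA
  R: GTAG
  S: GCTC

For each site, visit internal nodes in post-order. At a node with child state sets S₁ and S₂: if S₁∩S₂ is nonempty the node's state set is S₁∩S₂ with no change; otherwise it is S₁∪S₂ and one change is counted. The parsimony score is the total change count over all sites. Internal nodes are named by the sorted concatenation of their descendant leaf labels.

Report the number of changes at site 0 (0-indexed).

[col 0] LS: children L:{C}, S:{G} ∪→ {C,G}; cost 1
[col 0] LQS: children LS:{C,G}, Q:{A} ∪→ {A,C,G}; cost 1
[col 0] CLQS: children C:{T}, LQS:{A,C,G} ∪→ {A,C,G,T}; cost 1
[col 0] NR: children N:{T}, R:{G} ∪→ {G,T}; cost 1
[col 0] CLNQRS: children CLQS:{A,C,G,T}, NR:{G,T} ∩→ {G,T}; cost 0
[col 0] CLNOQRS: children CLNQRS:{G,T}, O:{T} ∩→ {T}; cost 0
[col 1] LS: children L:{C}, S:{C} ∩→ {C}; cost 0
[col 1] LQS: children LS:{C}, Q:{G} ∪→ {C,G}; cost 1
[col 1] CLQS: children C:{G}, LQS:{C,G} ∩→ {G}; cost 0
[col 1] NR: children N:{T}, R:{T} ∩→ {T}; cost 0
[col 1] CLNQRS: children CLQS:{G}, NR:{T} ∪→ {G,T}; cost 1
[col 1] CLNOQRS: children CLNQRS:{G,T}, O:{G} ∩→ {G}; cost 0
[col 2] LS: children L:{C}, S:{T} ∪→ {C,T}; cost 1
[col 2] LQS: children LS:{C,T}, Q:{A} ∪→ {A,C,T}; cost 1
[col 2] CLQS: children C:{A}, LQS:{A,C,T} ∩→ {A}; cost 0
[col 2] NR: children N:{G}, R:{A} ∪→ {A,G}; cost 1
[col 2] CLNQRS: children CLQS:{A}, NR:{A,G} ∩→ {A}; cost 0
[col 2] CLNOQRS: children CLNQRS:{A}, O:{A} ∩→ {A}; cost 0
[col 3] LS: children L:{T}, S:{C} ∪→ {C,T}; cost 1
[col 3] LQS: children LS:{C,T}, Q:{A} ∪→ {A,C,T}; cost 1
[col 3] CLQS: children C:{C}, LQS:{A,C,T} ∩→ {C}; cost 0
[col 3] NR: children N:{G}, R:{G} ∩→ {G}; cost 0
[col 3] CLNQRS: children CLQS:{C}, NR:{G} ∪→ {C,G}; cost 1
[col 3] CLNOQRS: children CLNQRS:{C,G}, O:{G} ∩→ {G}; cost 0
per-site changes: [4, 2, 3, 3]; total = 12

4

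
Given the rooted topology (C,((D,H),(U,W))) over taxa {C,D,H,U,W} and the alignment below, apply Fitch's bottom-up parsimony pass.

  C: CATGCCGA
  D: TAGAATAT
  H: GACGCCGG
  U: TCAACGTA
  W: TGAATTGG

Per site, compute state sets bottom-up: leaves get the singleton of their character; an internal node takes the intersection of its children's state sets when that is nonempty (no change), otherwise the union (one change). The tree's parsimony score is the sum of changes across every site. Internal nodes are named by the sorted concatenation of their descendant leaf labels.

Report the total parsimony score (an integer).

DH@0: {T} ∪ {G} = {G,T} (union, +1)
UW@0: {T} ∩ {T} = {T} (intersection, +0)
DHUW@0: {G,T} ∩ {T} = {T} (intersection, +0)
CDHUW@0: {C} ∪ {T} = {C,T} (union, +1)
DH@1: {A} ∩ {A} = {A} (intersection, +0)
UW@1: {C} ∪ {G} = {C,G} (union, +1)
DHUW@1: {A} ∪ {C,G} = {A,C,G} (union, +1)
CDHUW@1: {A} ∩ {A,C,G} = {A} (intersection, +0)
DH@2: {G} ∪ {C} = {C,G} (union, +1)
UW@2: {A} ∩ {A} = {A} (intersection, +0)
DHUW@2: {C,G} ∪ {A} = {A,C,G} (union, +1)
CDHUW@2: {T} ∪ {A,C,G} = {A,C,G,T} (union, +1)
DH@3: {A} ∪ {G} = {A,G} (union, +1)
UW@3: {A} ∩ {A} = {A} (intersection, +0)
DHUW@3: {A,G} ∩ {A} = {A} (intersection, +0)
CDHUW@3: {G} ∪ {A} = {A,G} (union, +1)
DH@4: {A} ∪ {C} = {A,C} (union, +1)
UW@4: {C} ∪ {T} = {C,T} (union, +1)
DHUW@4: {A,C} ∩ {C,T} = {C} (intersection, +0)
CDHUW@4: {C} ∩ {C} = {C} (intersection, +0)
DH@5: {T} ∪ {C} = {C,T} (union, +1)
UW@5: {G} ∪ {T} = {G,T} (union, +1)
DHUW@5: {C,T} ∩ {G,T} = {T} (intersection, +0)
CDHUW@5: {C} ∪ {T} = {C,T} (union, +1)
DH@6: {A} ∪ {G} = {A,G} (union, +1)
UW@6: {T} ∪ {G} = {G,T} (union, +1)
DHUW@6: {A,G} ∩ {G,T} = {G} (intersection, +0)
CDHUW@6: {G} ∩ {G} = {G} (intersection, +0)
DH@7: {T} ∪ {G} = {G,T} (union, +1)
UW@7: {A} ∪ {G} = {A,G} (union, +1)
DHUW@7: {G,T} ∩ {A,G} = {G} (intersection, +0)
CDHUW@7: {A} ∪ {G} = {A,G} (union, +1)
per-site changes: [2, 2, 3, 2, 2, 3, 2, 3]; total = 19

19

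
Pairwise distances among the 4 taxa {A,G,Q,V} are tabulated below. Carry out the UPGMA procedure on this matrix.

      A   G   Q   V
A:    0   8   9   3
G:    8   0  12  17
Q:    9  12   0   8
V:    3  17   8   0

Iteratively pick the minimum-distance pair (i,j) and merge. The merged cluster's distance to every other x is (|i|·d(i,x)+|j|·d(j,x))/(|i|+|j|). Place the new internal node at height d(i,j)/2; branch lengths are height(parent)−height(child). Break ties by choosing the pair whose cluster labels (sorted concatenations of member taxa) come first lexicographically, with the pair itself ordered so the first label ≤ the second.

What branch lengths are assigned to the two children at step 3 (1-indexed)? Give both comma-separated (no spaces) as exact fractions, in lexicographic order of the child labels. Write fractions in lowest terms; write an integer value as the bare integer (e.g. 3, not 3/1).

23/12,37/6

1. join A+V (d=3) ⇒ AV; edges |A|=3/2, |V|=3/2
  updated: d(AV,G)=25/2, d(AV,Q)=17/2
2. join AV+Q (d=17/2) ⇒ AQV; edges |AV|=11/4, |Q|=17/4
  updated: d(AQV,G)=37/3
3. join AQV+G (d=37/3) ⇒ AGQV; edges |AQV|=23/12, |G|=37/6
final tree: (((A:3/2,V:3/2):11/4,Q:17/4):23/12,G:37/6)
total length: 217/12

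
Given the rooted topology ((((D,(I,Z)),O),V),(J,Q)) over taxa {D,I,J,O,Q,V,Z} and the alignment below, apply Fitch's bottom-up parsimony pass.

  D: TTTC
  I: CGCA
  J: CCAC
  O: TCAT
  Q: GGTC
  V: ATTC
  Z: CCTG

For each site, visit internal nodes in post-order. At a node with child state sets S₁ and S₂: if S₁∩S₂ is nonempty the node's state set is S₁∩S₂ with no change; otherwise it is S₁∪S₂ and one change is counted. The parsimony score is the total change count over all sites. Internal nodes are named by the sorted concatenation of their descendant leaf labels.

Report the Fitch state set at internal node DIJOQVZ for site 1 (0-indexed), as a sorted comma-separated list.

C

IZ@0: {C} ∩ {C} = {C} (intersection, +0)
DIZ@0: {T} ∪ {C} = {C,T} (union, +1)
DIOZ@0: {C,T} ∩ {T} = {T} (intersection, +0)
DIOVZ@0: {T} ∪ {A} = {A,T} (union, +1)
JQ@0: {C} ∪ {G} = {C,G} (union, +1)
DIJOQVZ@0: {A,T} ∪ {C,G} = {A,C,G,T} (union, +1)
IZ@1: {G} ∪ {C} = {C,G} (union, +1)
DIZ@1: {T} ∪ {C,G} = {C,G,T} (union, +1)
DIOZ@1: {C,G,T} ∩ {C} = {C} (intersection, +0)
DIOVZ@1: {C} ∪ {T} = {C,T} (union, +1)
JQ@1: {C} ∪ {G} = {C,G} (union, +1)
DIJOQVZ@1: {C,T} ∩ {C,G} = {C} (intersection, +0)
IZ@2: {C} ∪ {T} = {C,T} (union, +1)
DIZ@2: {T} ∩ {C,T} = {T} (intersection, +0)
DIOZ@2: {T} ∪ {A} = {A,T} (union, +1)
DIOVZ@2: {A,T} ∩ {T} = {T} (intersection, +0)
JQ@2: {A} ∪ {T} = {A,T} (union, +1)
DIJOQVZ@2: {T} ∩ {A,T} = {T} (intersection, +0)
IZ@3: {A} ∪ {G} = {A,G} (union, +1)
DIZ@3: {C} ∪ {A,G} = {A,C,G} (union, +1)
DIOZ@3: {A,C,G} ∪ {T} = {A,C,G,T} (union, +1)
DIOVZ@3: {A,C,G,T} ∩ {C} = {C} (intersection, +0)
JQ@3: {C} ∩ {C} = {C} (intersection, +0)
DIJOQVZ@3: {C} ∩ {C} = {C} (intersection, +0)
per-site changes: [4, 4, 3, 3]; total = 14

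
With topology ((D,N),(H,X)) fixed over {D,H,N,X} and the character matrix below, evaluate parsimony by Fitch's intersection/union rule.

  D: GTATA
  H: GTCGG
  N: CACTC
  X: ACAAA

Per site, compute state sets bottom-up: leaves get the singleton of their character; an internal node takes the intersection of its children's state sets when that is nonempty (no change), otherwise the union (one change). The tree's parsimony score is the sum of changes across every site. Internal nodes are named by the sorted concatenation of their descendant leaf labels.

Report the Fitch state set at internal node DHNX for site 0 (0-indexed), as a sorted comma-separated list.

G

DN@0: {G} ∪ {C} = {C,G} (union, +1)
HX@0: {G} ∪ {A} = {A,G} (union, +1)
DHNX@0: {C,G} ∩ {A,G} = {G} (intersection, +0)
DN@1: {T} ∪ {A} = {A,T} (union, +1)
HX@1: {T} ∪ {C} = {C,T} (union, +1)
DHNX@1: {A,T} ∩ {C,T} = {T} (intersection, +0)
DN@2: {A} ∪ {C} = {A,C} (union, +1)
HX@2: {C} ∪ {A} = {A,C} (union, +1)
DHNX@2: {A,C} ∩ {A,C} = {A,C} (intersection, +0)
DN@3: {T} ∩ {T} = {T} (intersection, +0)
HX@3: {G} ∪ {A} = {A,G} (union, +1)
DHNX@3: {T} ∪ {A,G} = {A,G,T} (union, +1)
DN@4: {A} ∪ {C} = {A,C} (union, +1)
HX@4: {G} ∪ {A} = {A,G} (union, +1)
DHNX@4: {A,C} ∩ {A,G} = {A} (intersection, +0)
per-site changes: [2, 2, 2, 2, 2]; total = 10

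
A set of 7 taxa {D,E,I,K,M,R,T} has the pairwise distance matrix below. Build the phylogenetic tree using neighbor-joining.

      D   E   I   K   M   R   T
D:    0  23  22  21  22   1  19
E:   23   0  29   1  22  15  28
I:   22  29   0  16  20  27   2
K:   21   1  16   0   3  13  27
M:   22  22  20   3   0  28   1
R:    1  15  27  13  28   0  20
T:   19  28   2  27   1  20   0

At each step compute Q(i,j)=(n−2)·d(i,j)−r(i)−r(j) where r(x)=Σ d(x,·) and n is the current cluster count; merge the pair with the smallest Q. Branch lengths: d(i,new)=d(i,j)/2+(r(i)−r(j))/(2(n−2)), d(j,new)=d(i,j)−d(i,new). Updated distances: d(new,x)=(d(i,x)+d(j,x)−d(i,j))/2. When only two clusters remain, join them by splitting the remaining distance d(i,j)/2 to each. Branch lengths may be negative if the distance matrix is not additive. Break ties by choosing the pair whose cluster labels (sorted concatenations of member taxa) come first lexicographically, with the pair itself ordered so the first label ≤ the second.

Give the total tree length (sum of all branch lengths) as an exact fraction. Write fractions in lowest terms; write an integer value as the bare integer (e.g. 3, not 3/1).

299/8

step 1: merge (D,R) at d=1, Q=-207; branch lengths D→9/10, R→1/10; new cluster DR
  updated: d(DR,E)=37/2, d(DR,I)=24, d(DR,K)=33/2, d(DR,M)=49/2, d(DR,T)=19
step 2: merge (I,T) at d=2, Q=-160; branch lengths I→11/4, T→-3/4; new cluster IT
  updated: d(DR,IT)=41/2, d(E,IT)=55/2, d(IT,K)=41/2, d(IT,M)=19/2
step 3: merge (IT,M) at d=19/2, Q=-217/2; branch lengths IT→95/12, M→19/12; new cluster IMT
  updated: d(DR,IMT)=71/4, d(E,IMT)=20, d(IMT,K)=7
step 4: merge (DR,IMT) at d=71/4, Q=-62; branch lengths DR→87/8, IMT→55/8; new cluster DIMRT
  updated: d(DIMRT,E)=83/8, d(DIMRT,K)=23/8
step 5: merge (DIMRT,E) at d=83/8, Q=-57/4; branch lengths DIMRT→49/8, E→17/4; new cluster DEIMRT
  updated: d(DEIMRT,K)=-13/4
step 6: merge (DEIMRT,K) at d=-13/4; branch lengths DEIMRT→-13/8, K→-13/8; new cluster DEIKMRT
final tree: ((((D:9/10,R:1/10):87/8,((I:11/4,T:-3/4):95/12,M:19/12):55/8):49/8,E:17/4):-13/8,K:-13/8)
total length: 299/8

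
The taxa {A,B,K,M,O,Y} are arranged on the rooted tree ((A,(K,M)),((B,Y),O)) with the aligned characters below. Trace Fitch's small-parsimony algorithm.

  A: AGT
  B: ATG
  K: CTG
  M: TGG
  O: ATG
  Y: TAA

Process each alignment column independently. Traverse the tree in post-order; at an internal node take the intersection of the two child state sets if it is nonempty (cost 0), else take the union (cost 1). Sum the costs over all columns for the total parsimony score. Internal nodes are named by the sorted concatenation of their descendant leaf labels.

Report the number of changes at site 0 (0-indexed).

3

site 0, node KM: K={C} ∪ M={T} → {C,T} (+1)
site 0, node AKM: A={A} ∪ KM={C,T} → {A,C,T} (+1)
site 0, node BY: B={A} ∪ Y={T} → {A,T} (+1)
site 0, node BOY: BY={A,T} ∩ O={A} → {A} (+0)
site 0, node ABKMOY: AKM={A,C,T} ∩ BOY={A} → {A} (+0)
site 1, node KM: K={T} ∪ M={G} → {G,T} (+1)
site 1, node AKM: A={G} ∩ KM={G,T} → {G} (+0)
site 1, node BY: B={T} ∪ Y={A} → {A,T} (+1)
site 1, node BOY: BY={A,T} ∩ O={T} → {T} (+0)
site 1, node ABKMOY: AKM={G} ∪ BOY={T} → {G,T} (+1)
site 2, node KM: K={G} ∩ M={G} → {G} (+0)
site 2, node AKM: A={T} ∪ KM={G} → {G,T} (+1)
site 2, node BY: B={G} ∪ Y={A} → {A,G} (+1)
site 2, node BOY: BY={A,G} ∩ O={G} → {G} (+0)
site 2, node ABKMOY: AKM={G,T} ∩ BOY={G} → {G} (+0)
per-site changes: [3, 3, 2]; total = 8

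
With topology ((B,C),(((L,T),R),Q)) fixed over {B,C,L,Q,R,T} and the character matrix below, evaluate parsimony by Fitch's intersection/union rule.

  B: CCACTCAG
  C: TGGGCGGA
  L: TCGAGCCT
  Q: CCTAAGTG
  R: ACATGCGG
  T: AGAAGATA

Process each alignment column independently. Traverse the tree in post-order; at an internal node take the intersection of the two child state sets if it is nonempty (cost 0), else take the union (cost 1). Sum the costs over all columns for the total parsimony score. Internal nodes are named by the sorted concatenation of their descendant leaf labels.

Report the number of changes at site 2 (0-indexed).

[col 0] BC: children B:{C}, C:{T} ∪→ {C,T}; cost 1
[col 0] LT: children L:{T}, T:{A} ∪→ {A,T}; cost 1
[col 0] LRT: children LT:{A,T}, R:{A} ∩→ {A}; cost 0
[col 0] LQRT: children LRT:{A}, Q:{C} ∪→ {A,C}; cost 1
[col 0] BCLQRT: children BC:{C,T}, LQRT:{A,C} ∩→ {C}; cost 0
[col 1] BC: children B:{C}, C:{G} ∪→ {C,G}; cost 1
[col 1] LT: children L:{C}, T:{G} ∪→ {C,G}; cost 1
[col 1] LRT: children LT:{C,G}, R:{C} ∩→ {C}; cost 0
[col 1] LQRT: children LRT:{C}, Q:{C} ∩→ {C}; cost 0
[col 1] BCLQRT: children BC:{C,G}, LQRT:{C} ∩→ {C}; cost 0
[col 2] BC: children B:{A}, C:{G} ∪→ {A,G}; cost 1
[col 2] LT: children L:{G}, T:{A} ∪→ {A,G}; cost 1
[col 2] LRT: children LT:{A,G}, R:{A} ∩→ {A}; cost 0
[col 2] LQRT: children LRT:{A}, Q:{T} ∪→ {A,T}; cost 1
[col 2] BCLQRT: children BC:{A,G}, LQRT:{A,T} ∩→ {A}; cost 0
[col 3] BC: children B:{C}, C:{G} ∪→ {C,G}; cost 1
[col 3] LT: children L:{A}, T:{A} ∩→ {A}; cost 0
[col 3] LRT: children LT:{A}, R:{T} ∪→ {A,T}; cost 1
[col 3] LQRT: children LRT:{A,T}, Q:{A} ∩→ {A}; cost 0
[col 3] BCLQRT: children BC:{C,G}, LQRT:{A} ∪→ {A,C,G}; cost 1
[col 4] BC: children B:{T}, C:{C} ∪→ {C,T}; cost 1
[col 4] LT: children L:{G}, T:{G} ∩→ {G}; cost 0
[col 4] LRT: children LT:{G}, R:{G} ∩→ {G}; cost 0
[col 4] LQRT: children LRT:{G}, Q:{A} ∪→ {A,G}; cost 1
[col 4] BCLQRT: children BC:{C,T}, LQRT:{A,G} ∪→ {A,C,G,T}; cost 1
[col 5] BC: children B:{C}, C:{G} ∪→ {C,G}; cost 1
[col 5] LT: children L:{C}, T:{A} ∪→ {A,C}; cost 1
[col 5] LRT: children LT:{A,C}, R:{C} ∩→ {C}; cost 0
[col 5] LQRT: children LRT:{C}, Q:{G} ∪→ {C,G}; cost 1
[col 5] BCLQRT: children BC:{C,G}, LQRT:{C,G} ∩→ {C,G}; cost 0
[col 6] BC: children B:{A}, C:{G} ∪→ {A,G}; cost 1
[col 6] LT: children L:{C}, T:{T} ∪→ {C,T}; cost 1
[col 6] LRT: children LT:{C,T}, R:{G} ∪→ {C,G,T}; cost 1
[col 6] LQRT: children LRT:{C,G,T}, Q:{T} ∩→ {T}; cost 0
[col 6] BCLQRT: children BC:{A,G}, LQRT:{T} ∪→ {A,G,T}; cost 1
[col 7] BC: children B:{G}, C:{A} ∪→ {A,G}; cost 1
[col 7] LT: children L:{T}, T:{A} ∪→ {A,T}; cost 1
[col 7] LRT: children LT:{A,T}, R:{G} ∪→ {A,G,T}; cost 1
[col 7] LQRT: children LRT:{A,G,T}, Q:{G} ∩→ {G}; cost 0
[col 7] BCLQRT: children BC:{A,G}, LQRT:{G} ∩→ {G}; cost 0
per-site changes: [3, 2, 3, 3, 3, 3, 4, 3]; total = 24

3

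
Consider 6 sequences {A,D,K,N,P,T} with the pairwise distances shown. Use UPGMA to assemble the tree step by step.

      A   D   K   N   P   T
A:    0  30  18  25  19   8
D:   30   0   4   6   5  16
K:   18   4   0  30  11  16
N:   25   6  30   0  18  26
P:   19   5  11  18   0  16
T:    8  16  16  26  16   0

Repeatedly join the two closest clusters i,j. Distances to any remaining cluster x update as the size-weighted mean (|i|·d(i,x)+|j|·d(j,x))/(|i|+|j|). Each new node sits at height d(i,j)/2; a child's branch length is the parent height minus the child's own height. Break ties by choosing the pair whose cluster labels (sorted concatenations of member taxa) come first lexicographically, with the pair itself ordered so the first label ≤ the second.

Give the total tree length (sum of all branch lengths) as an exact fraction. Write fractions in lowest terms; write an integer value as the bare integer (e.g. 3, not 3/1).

159/4

1. join D+K (d=4) ⇒ DK; edges |D|=2, |K|=2
  updated: d(A,DK)=24, d(DK,N)=18, d(DK,P)=8, d(DK,T)=16
2. join A+T (d=8) ⇒ AT; edges |A|=4, |T|=4
  updated: d(AT,DK)=20, d(AT,N)=51/2, d(AT,P)=35/2
3. join DK+P (d=8) ⇒ DKP; edges |DK|=2, |P|=4
  updated: d(AT,DKP)=115/6, d(DKP,N)=18
4. join DKP+N (d=18) ⇒ DKNP; edges |DKP|=5, |N|=9
  updated: d(AT,DKNP)=83/4
5. join AT+DKNP (d=83/4) ⇒ ADKNPT; edges |AT|=51/8, |DKNP|=11/8
final tree: ((A:4,T:4):51/8,(((D:2,K:2):2,P:4):5,N:9):11/8)
total length: 159/4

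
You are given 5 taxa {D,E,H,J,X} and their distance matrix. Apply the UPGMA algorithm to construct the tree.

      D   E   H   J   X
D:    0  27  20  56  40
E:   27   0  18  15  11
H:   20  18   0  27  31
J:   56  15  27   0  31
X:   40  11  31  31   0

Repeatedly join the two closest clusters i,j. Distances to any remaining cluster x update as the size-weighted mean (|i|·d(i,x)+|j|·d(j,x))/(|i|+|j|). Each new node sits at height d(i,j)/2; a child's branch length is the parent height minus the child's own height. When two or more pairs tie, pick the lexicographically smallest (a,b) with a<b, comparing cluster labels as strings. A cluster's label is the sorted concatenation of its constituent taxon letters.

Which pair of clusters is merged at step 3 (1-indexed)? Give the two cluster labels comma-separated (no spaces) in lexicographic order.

1. join E+X (d=11) ⇒ EX; edges |E|=11/2, |X|=11/2
  updated: d(D,EX)=67/2, d(EX,H)=49/2, d(EX,J)=23
2. join D+H (d=20) ⇒ DH; edges |D|=10, |H|=10
  updated: d(DH,EX)=29, d(DH,J)=83/2
3. join EX+J (d=23) ⇒ EJX; edges |EX|=6, |J|=23/2
  updated: d(DH,EJX)=199/6
4. join DH+EJX (d=199/6) ⇒ DEHJX; edges |DH|=79/12, |EJX|=61/12
final tree: ((D:10,H:10):79/12,((E:11/2,X:11/2):6,J:23/2):61/12)
total length: 361/6

EX,J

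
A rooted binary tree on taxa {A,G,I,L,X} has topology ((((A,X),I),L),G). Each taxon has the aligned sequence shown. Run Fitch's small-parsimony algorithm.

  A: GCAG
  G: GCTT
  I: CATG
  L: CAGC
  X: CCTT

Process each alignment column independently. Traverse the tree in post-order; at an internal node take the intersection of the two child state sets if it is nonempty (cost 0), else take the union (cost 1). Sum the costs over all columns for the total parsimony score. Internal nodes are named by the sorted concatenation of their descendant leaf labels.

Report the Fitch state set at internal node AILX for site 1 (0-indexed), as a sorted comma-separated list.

A

[col 0] AX: children A:{G}, X:{C} ∪→ {C,G}; cost 1
[col 0] AIX: children AX:{C,G}, I:{C} ∩→ {C}; cost 0
[col 0] AILX: children AIX:{C}, L:{C} ∩→ {C}; cost 0
[col 0] AGILX: children AILX:{C}, G:{G} ∪→ {C,G}; cost 1
[col 1] AX: children A:{C}, X:{C} ∩→ {C}; cost 0
[col 1] AIX: children AX:{C}, I:{A} ∪→ {A,C}; cost 1
[col 1] AILX: children AIX:{A,C}, L:{A} ∩→ {A}; cost 0
[col 1] AGILX: children AILX:{A}, G:{C} ∪→ {A,C}; cost 1
[col 2] AX: children A:{A}, X:{T} ∪→ {A,T}; cost 1
[col 2] AIX: children AX:{A,T}, I:{T} ∩→ {T}; cost 0
[col 2] AILX: children AIX:{T}, L:{G} ∪→ {G,T}; cost 1
[col 2] AGILX: children AILX:{G,T}, G:{T} ∩→ {T}; cost 0
[col 3] AX: children A:{G}, X:{T} ∪→ {G,T}; cost 1
[col 3] AIX: children AX:{G,T}, I:{G} ∩→ {G}; cost 0
[col 3] AILX: children AIX:{G}, L:{C} ∪→ {C,G}; cost 1
[col 3] AGILX: children AILX:{C,G}, G:{T} ∪→ {C,G,T}; cost 1
per-site changes: [2, 2, 2, 3]; total = 9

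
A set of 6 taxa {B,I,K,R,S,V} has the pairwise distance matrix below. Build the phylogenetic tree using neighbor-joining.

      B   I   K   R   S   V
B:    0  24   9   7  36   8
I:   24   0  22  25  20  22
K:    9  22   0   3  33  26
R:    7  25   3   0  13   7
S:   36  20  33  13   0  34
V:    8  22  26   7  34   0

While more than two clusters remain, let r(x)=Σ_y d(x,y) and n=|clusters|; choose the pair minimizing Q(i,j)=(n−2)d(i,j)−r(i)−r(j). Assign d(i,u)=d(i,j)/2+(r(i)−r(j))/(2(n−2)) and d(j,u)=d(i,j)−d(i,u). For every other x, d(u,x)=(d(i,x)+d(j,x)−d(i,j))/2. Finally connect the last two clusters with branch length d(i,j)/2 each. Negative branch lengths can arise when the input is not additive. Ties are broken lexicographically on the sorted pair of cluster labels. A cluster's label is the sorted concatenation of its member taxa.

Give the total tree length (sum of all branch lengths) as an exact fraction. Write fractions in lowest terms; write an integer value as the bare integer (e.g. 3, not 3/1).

191/4

iteration 1: select I,S (d=20, Q=-169); attach at lengths (57/8, 103/8); label the merged cluster IS
  updated: d(B,IS)=20, d(IS,K)=35/2, d(IS,R)=9, d(IS,V)=18
iteration 2: select B,V (d=8, Q=-79); attach at lengths (3/2, 13/2); label the merged cluster BV
  updated: d(BV,IS)=15, d(BV,K)=27/2, d(BV,R)=3
iteration 3: select BV,IS (d=15, Q=-43); attach at lengths (5, 10); label the merged cluster BISV
  updated: d(BISV,K)=8, d(BISV,R)=-3/2
iteration 4: select BISV,K (d=8, Q=-19/2); attach at lengths (7/4, 25/4); label the merged cluster BIKSV
  updated: d(BIKSV,R)=-13/4
iteration 5: select BIKSV,R (d=-13/4); attach at lengths (-13/8, -13/8); label the merged cluster BIKRSV
final tree: ((((B:3/2,V:13/2):5,(I:57/8,S:103/8):10):7/4,K:25/4):-13/8,R:-13/8)
total length: 191/4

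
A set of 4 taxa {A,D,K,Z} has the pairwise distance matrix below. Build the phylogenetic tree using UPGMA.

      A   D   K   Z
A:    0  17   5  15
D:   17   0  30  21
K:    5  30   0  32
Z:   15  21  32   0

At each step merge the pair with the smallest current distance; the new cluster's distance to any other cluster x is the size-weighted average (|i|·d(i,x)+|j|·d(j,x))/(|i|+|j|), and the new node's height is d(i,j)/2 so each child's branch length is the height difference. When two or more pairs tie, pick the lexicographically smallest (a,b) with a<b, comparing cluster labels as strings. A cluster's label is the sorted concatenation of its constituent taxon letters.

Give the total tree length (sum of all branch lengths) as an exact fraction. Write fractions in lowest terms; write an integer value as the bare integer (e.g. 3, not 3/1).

1. join A+K (d=5) ⇒ AK; edges |A|=5/2, |K|=5/2
  updated: d(AK,D)=47/2, d(AK,Z)=47/2
2. join D+Z (d=21) ⇒ DZ; edges |D|=21/2, |Z|=21/2
  updated: d(AK,DZ)=47/2
3. join AK+DZ (d=47/2) ⇒ ADKZ; edges |AK|=37/4, |DZ|=5/4
final tree: ((A:5/2,K:5/2):37/4,(D:21/2,Z:21/2):5/4)
total length: 73/2

73/2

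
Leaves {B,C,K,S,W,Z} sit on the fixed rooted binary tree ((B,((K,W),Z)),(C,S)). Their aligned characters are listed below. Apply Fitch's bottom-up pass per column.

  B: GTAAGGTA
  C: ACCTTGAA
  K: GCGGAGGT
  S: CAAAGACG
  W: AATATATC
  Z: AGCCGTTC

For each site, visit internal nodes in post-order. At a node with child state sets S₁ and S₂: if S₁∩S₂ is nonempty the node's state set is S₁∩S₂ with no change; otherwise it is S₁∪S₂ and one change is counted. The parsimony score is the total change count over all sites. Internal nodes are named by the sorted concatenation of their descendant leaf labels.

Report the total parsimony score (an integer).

site 0, node KW: K={G} ∪ W={A} → {A,G} (+1)
site 0, node KWZ: KW={A,G} ∩ Z={A} → {A} (+0)
site 0, node BKWZ: B={G} ∪ KWZ={A} → {A,G} (+1)
site 0, node CS: C={A} ∪ S={C} → {A,C} (+1)
site 0, node BCKSWZ: BKWZ={A,G} ∩ CS={A,C} → {A} (+0)
site 1, node KW: K={C} ∪ W={A} → {A,C} (+1)
site 1, node KWZ: KW={A,C} ∪ Z={G} → {A,C,G} (+1)
site 1, node BKWZ: B={T} ∪ KWZ={A,C,G} → {A,C,G,T} (+1)
site 1, node CS: C={C} ∪ S={A} → {A,C} (+1)
site 1, node BCKSWZ: BKWZ={A,C,G,T} ∩ CS={A,C} → {A,C} (+0)
site 2, node KW: K={G} ∪ W={T} → {G,T} (+1)
site 2, node KWZ: KW={G,T} ∪ Z={C} → {C,G,T} (+1)
site 2, node BKWZ: B={A} ∪ KWZ={C,G,T} → {A,C,G,T} (+1)
site 2, node CS: C={C} ∪ S={A} → {A,C} (+1)
site 2, node BCKSWZ: BKWZ={A,C,G,T} ∩ CS={A,C} → {A,C} (+0)
site 3, node KW: K={G} ∪ W={A} → {A,G} (+1)
site 3, node KWZ: KW={A,G} ∪ Z={C} → {A,C,G} (+1)
site 3, node BKWZ: B={A} ∩ KWZ={A,C,G} → {A} (+0)
site 3, node CS: C={T} ∪ S={A} → {A,T} (+1)
site 3, node BCKSWZ: BKWZ={A} ∩ CS={A,T} → {A} (+0)
site 4, node KW: K={A} ∪ W={T} → {A,T} (+1)
site 4, node KWZ: KW={A,T} ∪ Z={G} → {A,G,T} (+1)
site 4, node BKWZ: B={G} ∩ KWZ={A,G,T} → {G} (+0)
site 4, node CS: C={T} ∪ S={G} → {G,T} (+1)
site 4, node BCKSWZ: BKWZ={G} ∩ CS={G,T} → {G} (+0)
site 5, node KW: K={G} ∪ W={A} → {A,G} (+1)
site 5, node KWZ: KW={A,G} ∪ Z={T} → {A,G,T} (+1)
site 5, node BKWZ: B={G} ∩ KWZ={A,G,T} → {G} (+0)
site 5, node CS: C={G} ∪ S={A} → {A,G} (+1)
site 5, node BCKSWZ: BKWZ={G} ∩ CS={A,G} → {G} (+0)
site 6, node KW: K={G} ∪ W={T} → {G,T} (+1)
site 6, node KWZ: KW={G,T} ∩ Z={T} → {T} (+0)
site 6, node BKWZ: B={T} ∩ KWZ={T} → {T} (+0)
site 6, node CS: C={A} ∪ S={C} → {A,C} (+1)
site 6, node BCKSWZ: BKWZ={T} ∪ CS={A,C} → {A,C,T} (+1)
site 7, node KW: K={T} ∪ W={C} → {C,T} (+1)
site 7, node KWZ: KW={C,T} ∩ Z={C} → {C} (+0)
site 7, node BKWZ: B={A} ∪ KWZ={C} → {A,C} (+1)
site 7, node CS: C={A} ∪ S={G} → {A,G} (+1)
site 7, node BCKSWZ: BKWZ={A,C} ∩ CS={A,G} → {A} (+0)
per-site changes: [3, 4, 4, 3, 3, 3, 3, 3]; total = 26

26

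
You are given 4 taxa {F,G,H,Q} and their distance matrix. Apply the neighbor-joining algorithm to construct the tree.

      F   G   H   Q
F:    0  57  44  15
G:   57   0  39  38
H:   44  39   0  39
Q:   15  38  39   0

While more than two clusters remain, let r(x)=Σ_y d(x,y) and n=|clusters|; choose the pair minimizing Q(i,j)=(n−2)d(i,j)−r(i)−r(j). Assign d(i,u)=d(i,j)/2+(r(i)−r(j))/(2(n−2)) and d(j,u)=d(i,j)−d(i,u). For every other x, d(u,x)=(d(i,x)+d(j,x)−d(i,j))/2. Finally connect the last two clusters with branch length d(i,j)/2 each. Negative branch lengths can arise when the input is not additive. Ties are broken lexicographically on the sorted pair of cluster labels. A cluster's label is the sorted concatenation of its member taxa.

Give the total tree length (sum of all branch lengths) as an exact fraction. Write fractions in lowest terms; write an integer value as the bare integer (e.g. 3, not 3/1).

step 1: merge (F,Q) at d=15, Q=-178; branch lengths F→27/2, Q→3/2; new cluster FQ
  updated: d(FQ,G)=40, d(FQ,H)=34
step 2: merge (FQ,G) at d=40, Q=-113; branch lengths FQ→35/2, G→45/2; new cluster FGQ
  updated: d(FGQ,H)=33/2
step 3: merge (FGQ,H) at d=33/2; branch lengths FGQ→33/4, H→33/4; new cluster FGHQ
final tree: (((F:27/2,Q:3/2):35/2,G:45/2):33/4,H:33/4)
total length: 143/2

143/2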